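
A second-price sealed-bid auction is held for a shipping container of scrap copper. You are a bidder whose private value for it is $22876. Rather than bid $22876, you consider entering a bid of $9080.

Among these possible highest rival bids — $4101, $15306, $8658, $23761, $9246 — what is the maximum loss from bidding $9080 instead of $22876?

$13630

$4101: same outcome either way → loss $0.
$15306: truthful gives $7570, deviation gives $0 → loss $7570.
$8658: same outcome either way → loss $0.
$23761: same outcome either way → loss $0.
$9246: truthful gives $13630, deviation gives $0 → loss $13630.
Maximum loss: $13630.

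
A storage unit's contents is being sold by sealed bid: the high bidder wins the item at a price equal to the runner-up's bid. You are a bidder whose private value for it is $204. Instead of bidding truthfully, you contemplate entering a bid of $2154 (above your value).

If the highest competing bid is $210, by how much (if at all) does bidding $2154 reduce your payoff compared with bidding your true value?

$6

Bidding your value $204: you lose (since $204 < $210). Payoff $0.
Bidding $2154: you win and pay $210. Payoff $204 − $210 = −$6.
The competing bid $210 lies between your value and your inflated bid, so overbidding wins an item priced above your value.
Loss from deviating = $0 − (−$6) = $6.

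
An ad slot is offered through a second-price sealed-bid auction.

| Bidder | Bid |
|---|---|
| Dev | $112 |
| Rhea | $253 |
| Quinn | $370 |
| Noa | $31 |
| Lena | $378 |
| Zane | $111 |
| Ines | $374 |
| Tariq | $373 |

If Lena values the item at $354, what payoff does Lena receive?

−$20

Highest bid: Lena at $378, so Lena wins.
Second-highest bid: Ines at $374 — that is the price the winner pays.
Lena's payoff = value − price = $354 − $374 = −$20.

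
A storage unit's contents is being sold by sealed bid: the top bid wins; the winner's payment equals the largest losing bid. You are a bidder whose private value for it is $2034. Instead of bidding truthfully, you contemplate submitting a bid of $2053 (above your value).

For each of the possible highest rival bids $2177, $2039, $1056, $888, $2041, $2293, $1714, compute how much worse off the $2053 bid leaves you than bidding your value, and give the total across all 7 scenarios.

$12

The deviation costs you only when the competing bid falls strictly between $2034 and $2053; elsewhere both bids give the same outcome.
$2177: outcomes coincide → loss $0.
$2039: truthful payoff $0, deviation payoff −$5 → loss $5.
$1056: outcomes coincide → loss $0.
$888: outcomes coincide → loss $0.
$2041: truthful payoff $0, deviation payoff −$7 → loss $7.
$2293: outcomes coincide → loss $0.
$1714: outcomes coincide → loss $0.
Total loss = $5 + $7 = $12.
In a second-price auction your bid sets only whether you win, not what you pay, so bidding your true value is weakly dominant.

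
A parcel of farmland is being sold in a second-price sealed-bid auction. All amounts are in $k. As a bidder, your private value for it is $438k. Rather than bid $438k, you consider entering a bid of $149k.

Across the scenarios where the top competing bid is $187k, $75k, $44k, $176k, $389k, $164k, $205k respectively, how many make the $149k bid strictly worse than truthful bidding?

The deviation hurts exactly when the highest competing bid lies strictly between $149k and $438k — underbidding then forfeits a profitable win.
$187k: inside the interval → strictly worse (loss $251k).
$75k: below both → same outcome either way.
$44k: below both → same outcome either way.
$176k: inside the interval → strictly worse (loss $262k).
$389k: inside the interval → strictly worse (loss $49k).
$164k: inside the interval → strictly worse (loss $274k).
$205k: inside the interval → strictly worse (loss $233k).
Count: 5.

5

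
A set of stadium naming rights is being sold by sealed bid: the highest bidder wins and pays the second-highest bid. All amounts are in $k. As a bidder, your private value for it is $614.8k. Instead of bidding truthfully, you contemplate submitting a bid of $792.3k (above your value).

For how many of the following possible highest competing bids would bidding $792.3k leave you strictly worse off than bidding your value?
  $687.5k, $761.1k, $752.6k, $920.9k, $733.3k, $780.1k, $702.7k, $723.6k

7

The deviation hurts exactly when the highest competing bid lies strictly between $614.8k and $792.3k — overbidding then wins at a price above your value.
$687.5k: inside the interval → strictly worse (loss $72.7k).
$761.1k: inside the interval → strictly worse (loss $146.3k).
$752.6k: inside the interval → strictly worse (loss $137.8k).
$920.9k: above both → same outcome either way.
$733.3k: inside the interval → strictly worse (loss $118.5k).
$780.1k: inside the interval → strictly worse (loss $165.3k).
$702.7k: inside the interval → strictly worse (loss $87.9k).
$723.6k: inside the interval → strictly worse (loss $108.8k).
Count: 7.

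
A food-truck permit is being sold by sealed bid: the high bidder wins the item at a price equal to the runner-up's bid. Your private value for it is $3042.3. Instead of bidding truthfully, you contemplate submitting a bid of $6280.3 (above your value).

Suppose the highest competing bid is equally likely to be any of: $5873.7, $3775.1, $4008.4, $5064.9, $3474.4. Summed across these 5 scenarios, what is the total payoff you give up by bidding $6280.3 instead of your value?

$6985

The deviation costs you only when the competing bid falls strictly between $3042.3 and $6280.3; elsewhere both bids give the same outcome.
$5873.7: truthful payoff $0, deviation payoff −$2831.4 → loss $2831.4.
$3775.1: truthful payoff $0, deviation payoff −$732.8 → loss $732.8.
$4008.4: truthful payoff $0, deviation payoff −$966.1 → loss $966.1.
$5064.9: truthful payoff $0, deviation payoff −$2022.6 → loss $2022.6.
$3474.4: truthful payoff $0, deviation payoff −$432.1 → loss $432.1.
Total loss = $2831.4 + $732.8 + $966.1 + $2022.6 + $432.1 = $6985.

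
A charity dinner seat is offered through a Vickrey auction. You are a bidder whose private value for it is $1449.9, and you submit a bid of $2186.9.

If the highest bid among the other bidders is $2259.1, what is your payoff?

$0

Your bid $2186.9 is below the highest competing bid $2259.1, so you lose.
A losing bidder pays nothing and receives nothing: payoff = $0.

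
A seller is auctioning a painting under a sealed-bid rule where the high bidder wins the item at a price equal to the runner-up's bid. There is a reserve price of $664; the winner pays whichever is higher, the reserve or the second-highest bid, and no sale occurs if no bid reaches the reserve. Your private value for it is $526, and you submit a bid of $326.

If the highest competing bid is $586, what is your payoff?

$0

Your bid $326 is below the highest competing bid $586, so you lose. Payoff $0.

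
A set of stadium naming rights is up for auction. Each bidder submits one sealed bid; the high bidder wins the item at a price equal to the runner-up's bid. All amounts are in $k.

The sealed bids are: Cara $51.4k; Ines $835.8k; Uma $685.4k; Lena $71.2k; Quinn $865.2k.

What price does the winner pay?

$835.8k

Highest bid: Quinn at $865.2k, so Quinn wins.
Second-highest bid: Ines at $835.8k — that is the price the winner pays.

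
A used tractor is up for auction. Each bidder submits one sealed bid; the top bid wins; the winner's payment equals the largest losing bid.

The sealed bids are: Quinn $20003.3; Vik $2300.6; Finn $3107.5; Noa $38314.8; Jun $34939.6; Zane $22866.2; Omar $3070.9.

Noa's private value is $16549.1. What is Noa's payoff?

Highest bid: Noa at $38314.8, so Noa wins.
Second-highest bid: Jun at $34939.6 — that is the price the winner pays.
Noa's payoff = value − price = $16549.1 − $34939.6 = −$18390.5.

−$18390.5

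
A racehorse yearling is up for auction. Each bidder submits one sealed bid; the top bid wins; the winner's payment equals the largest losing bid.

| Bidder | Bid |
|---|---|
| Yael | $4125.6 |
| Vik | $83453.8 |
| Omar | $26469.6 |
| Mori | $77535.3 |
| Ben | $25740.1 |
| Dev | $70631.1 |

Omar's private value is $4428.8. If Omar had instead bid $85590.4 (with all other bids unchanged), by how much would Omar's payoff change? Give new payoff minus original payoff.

−$79025

The highest bid among the other bidders is $83453.8; Omar's bid doesn't change that.
Original bid $26469.6: Omar is not highest (top rival bid is $83453.8); payoff $0.
Alternative bid $85590.4: Omar is highest, pays the top rival bid $83453.8; payoff $4428.8 − $83453.8 = −$79025.
Change in payoff = −$79025 − ($0) = −$79025.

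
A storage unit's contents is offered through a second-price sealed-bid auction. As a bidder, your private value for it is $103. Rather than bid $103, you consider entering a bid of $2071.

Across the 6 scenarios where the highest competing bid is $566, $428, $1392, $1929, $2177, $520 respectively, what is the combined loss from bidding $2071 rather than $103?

The deviation costs you only when the competing bid falls strictly between $103 and $2071; elsewhere both bids give the same outcome.
$566: truthful payoff $0, deviation payoff −$463 → loss $463.
$428: truthful payoff $0, deviation payoff −$325 → loss $325.
$1392: truthful payoff $0, deviation payoff −$1289 → loss $1289.
$1929: truthful payoff $0, deviation payoff −$1826 → loss $1826.
$2177: outcomes coincide → loss $0.
$520: truthful payoff $0, deviation payoff −$417 → loss $417.
Total loss = $463 + $325 + $1289 + $1826 + $417 = $4320.
Because the price is fixed by the runner-up's bid, deviating from your value can only change a good outcome into a bad one — never the reverse.

$4320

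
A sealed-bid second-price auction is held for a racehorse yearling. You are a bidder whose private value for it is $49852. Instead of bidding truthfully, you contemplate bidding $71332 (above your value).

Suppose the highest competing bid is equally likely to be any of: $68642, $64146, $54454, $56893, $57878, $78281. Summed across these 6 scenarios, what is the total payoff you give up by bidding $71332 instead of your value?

The deviation costs you only when the competing bid falls strictly between $49852 and $71332; elsewhere both bids give the same outcome.
$68642: truthful payoff $0, deviation payoff −$18790 → loss $18790.
$64146: truthful payoff $0, deviation payoff −$14294 → loss $14294.
$54454: truthful payoff $0, deviation payoff −$4602 → loss $4602.
$56893: truthful payoff $0, deviation payoff −$7041 → loss $7041.
$57878: truthful payoff $0, deviation payoff −$8026 → loss $8026.
$78281: outcomes coincide → loss $0.
Total loss = $18790 + $14294 + $4602 + $7041 + $8026 = $52753.

$52753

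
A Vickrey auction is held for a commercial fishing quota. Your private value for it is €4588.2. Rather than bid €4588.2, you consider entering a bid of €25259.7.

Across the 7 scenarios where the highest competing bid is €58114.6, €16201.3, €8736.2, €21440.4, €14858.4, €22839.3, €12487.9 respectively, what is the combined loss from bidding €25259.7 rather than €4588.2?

The deviation costs you only when the competing bid falls strictly between €4588.2 and €25259.7; elsewhere both bids give the same outcome.
€58114.6: outcomes coincide → loss €0.
€16201.3: truthful payoff €0, deviation payoff −€11613.1 → loss €11613.1.
€8736.2: truthful payoff €0, deviation payoff −€4148 → loss €4148.
€21440.4: truthful payoff €0, deviation payoff −€16852.2 → loss €16852.2.
€14858.4: truthful payoff €0, deviation payoff −€10270.2 → loss €10270.2.
€22839.3: truthful payoff €0, deviation payoff −€18251.1 → loss €18251.1.
€12487.9: truthful payoff €0, deviation payoff −€7899.7 → loss €7899.7.
Total loss = €11613.1 + €4148 + €16852.2 + €10270.2 + €18251.1 + €7899.7 = €69034.3.

€69034.3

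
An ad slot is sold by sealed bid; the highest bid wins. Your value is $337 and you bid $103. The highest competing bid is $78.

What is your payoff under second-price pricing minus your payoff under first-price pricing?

You have the highest bid, so you win under either rule.
Second-price: pay $78 → payoff $259.
First-price: pay your own bid $103 → payoff $234.
Difference = $259 − ($234) = $25.

$25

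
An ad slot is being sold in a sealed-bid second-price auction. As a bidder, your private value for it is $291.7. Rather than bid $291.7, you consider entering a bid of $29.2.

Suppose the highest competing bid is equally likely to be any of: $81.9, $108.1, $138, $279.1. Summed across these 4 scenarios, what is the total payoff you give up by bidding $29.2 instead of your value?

$559.7

The deviation costs you only when the competing bid falls strictly between $29.2 and $291.7; elsewhere both bids give the same outcome.
$81.9: truthful payoff $209.8, deviation payoff $0 → loss $209.8.
$108.1: truthful payoff $183.6, deviation payoff $0 → loss $183.6.
$138: truthful payoff $153.7, deviation payoff $0 → loss $153.7.
$279.1: truthful payoff $12.6, deviation payoff $0 → loss $12.6.
Total loss = $209.8 + $183.6 + $153.7 + $12.6 = $559.7.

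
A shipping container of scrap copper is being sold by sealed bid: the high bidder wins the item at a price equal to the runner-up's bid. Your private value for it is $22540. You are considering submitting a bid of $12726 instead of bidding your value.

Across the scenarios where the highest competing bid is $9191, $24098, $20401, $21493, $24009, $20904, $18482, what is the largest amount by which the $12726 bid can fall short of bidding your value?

$4058

$9191: same outcome either way → loss $0.
$24098: same outcome either way → loss $0.
$20401: truthful gives $2139, deviation gives $0 → loss $2139.
$21493: truthful gives $1047, deviation gives $0 → loss $1047.
$24009: same outcome either way → loss $0.
$20904: truthful gives $1636, deviation gives $0 → loss $1636.
$18482: truthful gives $4058, deviation gives $0 → loss $4058.
Maximum loss: $4058.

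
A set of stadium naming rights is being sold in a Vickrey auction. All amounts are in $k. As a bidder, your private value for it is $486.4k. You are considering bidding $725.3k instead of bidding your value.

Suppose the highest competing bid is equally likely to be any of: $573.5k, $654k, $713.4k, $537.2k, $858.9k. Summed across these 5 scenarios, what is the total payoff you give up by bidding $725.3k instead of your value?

The deviation costs you only when the competing bid falls strictly between $486.4k and $725.3k; elsewhere both bids give the same outcome.
$573.5k: truthful payoff $0k, deviation payoff −$87.1k → loss $87.1k.
$654k: truthful payoff $0k, deviation payoff −$167.6k → loss $167.6k.
$713.4k: truthful payoff $0k, deviation payoff −$227k → loss $227k.
$537.2k: truthful payoff $0k, deviation payoff −$50.8k → loss $50.8k.
$858.9k: outcomes coincide → loss $0k.
Total loss = $87.1k + $167.6k + $227k + $50.8k = $532.5k.

$532.5k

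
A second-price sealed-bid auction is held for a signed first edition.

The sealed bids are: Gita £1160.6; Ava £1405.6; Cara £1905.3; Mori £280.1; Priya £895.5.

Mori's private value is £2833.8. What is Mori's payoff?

£0

Highest bid: Cara at £1905.3, so Cara wins.
Second-highest bid: Ava at £1405.6 — that is the price the winner pays.
Mori did not win, so Mori pays nothing and receives nothing: payoff £0.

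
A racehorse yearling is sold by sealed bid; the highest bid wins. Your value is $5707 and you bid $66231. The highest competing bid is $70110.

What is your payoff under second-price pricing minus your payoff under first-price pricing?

$0

Your bid $66231 is below $70110, so you lose under either rule.
Payoff is $0 in both cases; difference = $0.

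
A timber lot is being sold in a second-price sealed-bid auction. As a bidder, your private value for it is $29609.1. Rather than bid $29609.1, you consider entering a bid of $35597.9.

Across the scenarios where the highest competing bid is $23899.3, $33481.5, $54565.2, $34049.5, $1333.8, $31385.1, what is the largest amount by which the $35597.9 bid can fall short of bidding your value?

$4440.4

$23899.3: same outcome either way → loss $0.
$33481.5: truthful gives $0, deviation gives −$3872.4 → loss $3872.4.
$54565.2: same outcome either way → loss $0.
$34049.5: truthful gives $0, deviation gives −$4440.4 → loss $4440.4.
$1333.8: same outcome either way → loss $0.
$31385.1: truthful gives $0, deviation gives −$1776 → loss $1776.
Maximum loss: $4440.4.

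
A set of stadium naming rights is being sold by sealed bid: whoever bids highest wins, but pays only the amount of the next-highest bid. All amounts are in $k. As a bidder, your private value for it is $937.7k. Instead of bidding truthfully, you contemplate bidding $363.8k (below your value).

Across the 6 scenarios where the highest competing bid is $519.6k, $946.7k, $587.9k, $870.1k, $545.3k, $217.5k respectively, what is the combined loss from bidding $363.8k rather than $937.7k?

$1227.9k

The deviation costs you only when the competing bid falls strictly between $363.8k and $937.7k; elsewhere both bids give the same outcome.
$519.6k: truthful payoff $418.1k, deviation payoff $0k → loss $418.1k.
$946.7k: outcomes coincide → loss $0k.
$587.9k: truthful payoff $349.8k, deviation payoff $0k → loss $349.8k.
$870.1k: truthful payoff $67.6k, deviation payoff $0k → loss $67.6k.
$545.3k: truthful payoff $392.4k, deviation payoff $0k → loss $392.4k.
$217.5k: outcomes coincide → loss $0k.
Total loss = $418.1k + $349.8k + $67.6k + $392.4k = $1227.9k.
In a second-price auction your bid sets only whether you win, not what you pay, so bidding your true value is weakly dominant.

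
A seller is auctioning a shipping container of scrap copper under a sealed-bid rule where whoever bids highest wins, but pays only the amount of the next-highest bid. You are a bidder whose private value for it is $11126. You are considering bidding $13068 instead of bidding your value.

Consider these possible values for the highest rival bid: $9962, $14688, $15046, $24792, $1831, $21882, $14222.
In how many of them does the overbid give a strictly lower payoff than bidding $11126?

0

The deviation hurts exactly when the highest competing bid lies strictly between $11126 and $13068 — overbidding then wins at a price above your value.
$9962: below both → same outcome either way.
$14688: above both → same outcome either way.
$15046: above both → same outcome either way.
$24792: above both → same outcome either way.
$1831: below both → same outcome either way.
$21882: above both → same outcome either way.
$14222: above both → same outcome either way.
Count: 0.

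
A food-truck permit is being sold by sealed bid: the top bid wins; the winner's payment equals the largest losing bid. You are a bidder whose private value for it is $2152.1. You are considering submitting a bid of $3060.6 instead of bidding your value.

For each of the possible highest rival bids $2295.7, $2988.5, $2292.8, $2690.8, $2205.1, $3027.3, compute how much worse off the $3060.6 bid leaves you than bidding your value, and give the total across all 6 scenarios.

The deviation costs you only when the competing bid falls strictly between $2152.1 and $3060.6; elsewhere both bids give the same outcome.
$2295.7: truthful payoff $0, deviation payoff −$143.6 → loss $143.6.
$2988.5: truthful payoff $0, deviation payoff −$836.4 → loss $836.4.
$2292.8: truthful payoff $0, deviation payoff −$140.7 → loss $140.7.
$2690.8: truthful payoff $0, deviation payoff −$538.7 → loss $538.7.
$2205.1: truthful payoff $0, deviation payoff −$53 → loss $53.
$3027.3: truthful payoff $0, deviation payoff −$875.2 → loss $875.2.
Total loss = $143.6 + $836.4 + $140.7 + $538.7 + $53 + $875.2 = $2587.6.
Because the price is fixed by the runner-up's bid, deviating from your value can only change a good outcome into a bad one — never the reverse.

$2587.6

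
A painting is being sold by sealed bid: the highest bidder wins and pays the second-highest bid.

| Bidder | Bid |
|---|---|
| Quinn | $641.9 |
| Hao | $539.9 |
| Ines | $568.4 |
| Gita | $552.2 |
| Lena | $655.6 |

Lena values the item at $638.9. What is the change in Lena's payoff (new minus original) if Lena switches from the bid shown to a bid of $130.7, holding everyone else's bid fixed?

The highest bid among the other bidders is $641.9; Lena's bid doesn't change that.
Original bid $655.6: Lena is highest, pays the top rival bid $641.9; payoff $638.9 − $641.9 = −$3.
Alternative bid $130.7: Lena is not highest (top rival bid is $641.9); payoff $0.
Change in payoff = $0 − (−$3) = $3.

$3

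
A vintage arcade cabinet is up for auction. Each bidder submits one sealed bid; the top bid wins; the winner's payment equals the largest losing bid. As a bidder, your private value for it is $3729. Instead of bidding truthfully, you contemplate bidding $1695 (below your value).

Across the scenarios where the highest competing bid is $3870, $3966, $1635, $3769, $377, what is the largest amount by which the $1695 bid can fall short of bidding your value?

$0

$3870: same outcome either way → loss $0.
$3966: same outcome either way → loss $0.
$1635: same outcome either way → loss $0.
$3769: same outcome either way → loss $0.
$377: same outcome either way → loss $0.
Maximum loss: $0.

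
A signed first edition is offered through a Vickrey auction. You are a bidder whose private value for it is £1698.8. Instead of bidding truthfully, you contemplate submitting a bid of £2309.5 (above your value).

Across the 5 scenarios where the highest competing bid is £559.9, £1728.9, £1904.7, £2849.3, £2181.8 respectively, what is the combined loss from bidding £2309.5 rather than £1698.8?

£719

The deviation costs you only when the competing bid falls strictly between £1698.8 and £2309.5; elsewhere both bids give the same outcome.
£559.9: outcomes coincide → loss £0.
£1728.9: truthful payoff £0, deviation payoff −£30.1 → loss £30.1.
£1904.7: truthful payoff £0, deviation payoff −£205.9 → loss £205.9.
£2849.3: outcomes coincide → loss £0.
£2181.8: truthful payoff £0, deviation payoff −£483 → loss £483.
Total loss = £30.1 + £205.9 + £483 = £719.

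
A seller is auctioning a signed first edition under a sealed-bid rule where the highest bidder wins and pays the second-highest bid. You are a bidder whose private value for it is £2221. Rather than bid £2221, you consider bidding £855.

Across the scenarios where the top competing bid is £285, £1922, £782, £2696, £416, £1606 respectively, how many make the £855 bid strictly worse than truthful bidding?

2

The deviation hurts exactly when the highest competing bid lies strictly between £855 and £2221 — underbidding then forfeits a profitable win.
£285: below both → same outcome either way.
£1922: inside the interval → strictly worse (loss £299).
£782: below both → same outcome either way.
£2696: above both → same outcome either way.
£416: below both → same outcome either way.
£1606: inside the interval → strictly worse (loss £615).
Count: 2.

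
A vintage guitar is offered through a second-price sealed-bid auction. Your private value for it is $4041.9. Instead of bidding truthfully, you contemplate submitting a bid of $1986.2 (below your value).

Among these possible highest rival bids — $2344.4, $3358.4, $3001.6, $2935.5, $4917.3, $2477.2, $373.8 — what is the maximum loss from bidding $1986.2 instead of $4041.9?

$2344.4: truthful gives $1697.5, deviation gives $0 → loss $1697.5.
$3358.4: truthful gives $683.5, deviation gives $0 → loss $683.5.
$3001.6: truthful gives $1040.3, deviation gives $0 → loss $1040.3.
$2935.5: truthful gives $1106.4, deviation gives $0 → loss $1106.4.
$4917.3: same outcome either way → loss $0.
$2477.2: truthful gives $1564.7, deviation gives $0 → loss $1564.7.
$373.8: same outcome either way → loss $0.
Maximum loss: $1697.5.

$1697.5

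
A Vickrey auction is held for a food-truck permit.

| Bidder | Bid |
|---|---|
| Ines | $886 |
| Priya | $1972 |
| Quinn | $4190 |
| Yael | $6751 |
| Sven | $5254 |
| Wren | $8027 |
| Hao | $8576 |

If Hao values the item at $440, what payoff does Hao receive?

Highest bid: Hao at $8576, so Hao wins.
Second-highest bid: Wren at $8027 — that is the price the winner pays.
Hao's payoff = value − price = $440 − $8027 = −$7587.

−$7587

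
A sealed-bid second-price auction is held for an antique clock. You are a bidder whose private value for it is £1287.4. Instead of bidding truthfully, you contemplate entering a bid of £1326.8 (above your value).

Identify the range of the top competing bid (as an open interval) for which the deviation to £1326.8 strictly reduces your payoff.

If the competing bid is below £1287.4, both bids win at the same price — no difference.
If it is above £1326.8, both bids lose — no difference.
If it lies strictly between £1287.4 and £1326.8, bidding your value loses (payoff 0) while bidding £1326.8 wins at a price above your value (payoff negative).
So the deviation strictly hurts on the open interval (£1287.4, £1326.8).

(£1287.4, £1326.8)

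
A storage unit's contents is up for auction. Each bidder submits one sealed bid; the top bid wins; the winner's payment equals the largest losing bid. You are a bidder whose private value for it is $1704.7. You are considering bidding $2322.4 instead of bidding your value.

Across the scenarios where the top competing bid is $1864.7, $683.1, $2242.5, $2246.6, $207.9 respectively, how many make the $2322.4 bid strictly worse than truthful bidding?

3

The deviation hurts exactly when the highest competing bid lies strictly between $1704.7 and $2322.4 — overbidding then wins at a price above your value.
$1864.7: inside the interval → strictly worse (loss $160).
$683.1: below both → same outcome either way.
$2242.5: inside the interval → strictly worse (loss $537.8).
$2246.6: inside the interval → strictly worse (loss $541.9).
$207.9: below both → same outcome either way.
Count: 3.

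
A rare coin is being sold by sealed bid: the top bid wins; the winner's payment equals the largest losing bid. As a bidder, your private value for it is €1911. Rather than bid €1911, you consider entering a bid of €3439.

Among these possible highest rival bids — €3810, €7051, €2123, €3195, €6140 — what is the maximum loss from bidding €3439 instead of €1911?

€1284

€3810: same outcome either way → loss €0.
€7051: same outcome either way → loss €0.
€2123: truthful gives €0, deviation gives −€212 → loss €212.
€3195: truthful gives €0, deviation gives −€1284 → loss €1284.
€6140: same outcome either way → loss €0.
Maximum loss: €1284.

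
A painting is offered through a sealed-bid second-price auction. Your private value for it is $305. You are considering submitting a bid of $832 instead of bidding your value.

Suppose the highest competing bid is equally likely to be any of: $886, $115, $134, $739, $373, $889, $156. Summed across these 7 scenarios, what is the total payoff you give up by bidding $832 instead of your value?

The deviation costs you only when the competing bid falls strictly between $305 and $832; elsewhere both bids give the same outcome.
$886: outcomes coincide → loss $0.
$115: outcomes coincide → loss $0.
$134: outcomes coincide → loss $0.
$739: truthful payoff $0, deviation payoff −$434 → loss $434.
$373: truthful payoff $0, deviation payoff −$68 → loss $68.
$889: outcomes coincide → loss $0.
$156: outcomes coincide → loss $0.
Total loss = $434 + $68 = $502.

$502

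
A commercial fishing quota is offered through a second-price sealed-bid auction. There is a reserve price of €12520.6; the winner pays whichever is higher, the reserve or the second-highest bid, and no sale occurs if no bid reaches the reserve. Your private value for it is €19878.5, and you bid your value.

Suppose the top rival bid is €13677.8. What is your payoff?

€6200.7

Your bid €19878.5 is the highest and exceeds the reserve.
Price = max(second-highest bid, reserve) = max(€13677.8, €12520.6) = €13677.8.
Payoff = €19878.5 − €13677.8 = €6200.7.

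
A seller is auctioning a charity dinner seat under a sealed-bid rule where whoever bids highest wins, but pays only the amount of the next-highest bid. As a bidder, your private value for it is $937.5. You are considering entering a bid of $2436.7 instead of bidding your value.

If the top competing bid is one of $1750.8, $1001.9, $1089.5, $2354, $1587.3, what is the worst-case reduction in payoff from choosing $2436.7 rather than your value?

$1750.8: truthful gives $0, deviation gives −$813.3 → loss $813.3.
$1001.9: truthful gives $0, deviation gives −$64.4 → loss $64.4.
$1089.5: truthful gives $0, deviation gives −$152 → loss $152.
$2354: truthful gives $0, deviation gives −$1416.5 → loss $1416.5.
$1587.3: truthful gives $0, deviation gives −$649.8 → loss $649.8.
Maximum loss: $1416.5.

$1416.5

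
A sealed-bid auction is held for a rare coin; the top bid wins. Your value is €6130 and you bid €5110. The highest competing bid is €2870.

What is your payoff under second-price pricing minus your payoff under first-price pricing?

€2240

You have the highest bid, so you win under either rule.
Second-price: pay €2870 → payoff €3260.
First-price: pay your own bid €5110 → payoff €1020.
Difference = €3260 − (€1020) = €2240.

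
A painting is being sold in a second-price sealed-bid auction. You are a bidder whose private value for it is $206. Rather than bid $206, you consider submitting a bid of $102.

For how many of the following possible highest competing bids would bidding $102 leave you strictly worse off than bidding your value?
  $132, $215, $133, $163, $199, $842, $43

4

The deviation hurts exactly when the highest competing bid lies strictly between $102 and $206 — underbidding then forfeits a profitable win.
$132: inside the interval → strictly worse (loss $74).
$215: above both → same outcome either way.
$133: inside the interval → strictly worse (loss $73).
$163: inside the interval → strictly worse (loss $43).
$199: inside the interval → strictly worse (loss $7).
$842: above both → same outcome either way.
$43: below both → same outcome either way.
Count: 4.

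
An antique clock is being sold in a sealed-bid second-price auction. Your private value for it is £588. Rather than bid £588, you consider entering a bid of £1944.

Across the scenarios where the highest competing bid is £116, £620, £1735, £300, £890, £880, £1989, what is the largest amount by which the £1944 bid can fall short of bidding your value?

£1147

£116: same outcome either way → loss £0.
£620: truthful gives £0, deviation gives −£32 → loss £32.
£1735: truthful gives £0, deviation gives −£1147 → loss £1147.
£300: same outcome either way → loss £0.
£890: truthful gives £0, deviation gives −£302 → loss £302.
£880: truthful gives £0, deviation gives −£292 → loss £292.
£1989: same outcome either way → loss £0.
Maximum loss: £1147.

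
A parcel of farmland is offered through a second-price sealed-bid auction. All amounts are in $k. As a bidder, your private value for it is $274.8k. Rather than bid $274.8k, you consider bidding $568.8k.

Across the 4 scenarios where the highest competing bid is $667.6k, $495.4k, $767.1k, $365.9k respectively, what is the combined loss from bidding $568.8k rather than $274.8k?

The deviation costs you only when the competing bid falls strictly between $274.8k and $568.8k; elsewhere both bids give the same outcome.
$667.6k: outcomes coincide → loss $0k.
$495.4k: truthful payoff $0k, deviation payoff −$220.6k → loss $220.6k.
$767.1k: outcomes coincide → loss $0k.
$365.9k: truthful payoff $0k, deviation payoff −$91.1k → loss $91.1k.
Total loss = $220.6k + $91.1k = $311.7k.
Because the price is fixed by the runner-up's bid, deviating from your value can only change a good outcome into a bad one — never the reverse.

$311.7k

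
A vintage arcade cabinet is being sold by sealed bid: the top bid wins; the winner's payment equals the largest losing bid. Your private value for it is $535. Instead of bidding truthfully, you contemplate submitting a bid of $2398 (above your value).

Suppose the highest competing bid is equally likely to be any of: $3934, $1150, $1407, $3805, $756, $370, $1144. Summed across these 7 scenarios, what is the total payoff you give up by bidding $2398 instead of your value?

The deviation costs you only when the competing bid falls strictly between $535 and $2398; elsewhere both bids give the same outcome.
$3934: outcomes coincide → loss $0.
$1150: truthful payoff $0, deviation payoff −$615 → loss $615.
$1407: truthful payoff $0, deviation payoff −$872 → loss $872.
$3805: outcomes coincide → loss $0.
$756: truthful payoff $0, deviation payoff −$221 → loss $221.
$370: outcomes coincide → loss $0.
$1144: truthful payoff $0, deviation payoff −$609 → loss $609.
Total loss = $615 + $872 + $221 + $609 = $2317.

$2317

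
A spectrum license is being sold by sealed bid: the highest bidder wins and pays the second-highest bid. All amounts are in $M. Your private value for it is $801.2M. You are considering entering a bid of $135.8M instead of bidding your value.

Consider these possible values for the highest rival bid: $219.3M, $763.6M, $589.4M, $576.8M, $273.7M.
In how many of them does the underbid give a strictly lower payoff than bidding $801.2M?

The deviation hurts exactly when the highest competing bid lies strictly between $135.8M and $801.2M — underbidding then forfeits a profitable win.
$219.3M: inside the interval → strictly worse (loss $581.9M).
$763.6M: inside the interval → strictly worse (loss $37.6M).
$589.4M: inside the interval → strictly worse (loss $211.8M).
$576.8M: inside the interval → strictly worse (loss $224.4M).
$273.7M: inside the interval → strictly worse (loss $527.5M).
Count: 5.

5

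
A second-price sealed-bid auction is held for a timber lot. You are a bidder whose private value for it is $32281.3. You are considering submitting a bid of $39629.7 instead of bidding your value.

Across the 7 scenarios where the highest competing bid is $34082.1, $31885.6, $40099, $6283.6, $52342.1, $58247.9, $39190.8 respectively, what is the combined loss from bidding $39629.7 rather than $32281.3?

$8710.3

The deviation costs you only when the competing bid falls strictly between $32281.3 and $39629.7; elsewhere both bids give the same outcome.
$34082.1: truthful payoff $0, deviation payoff −$1800.8 → loss $1800.8.
$31885.6: outcomes coincide → loss $0.
$40099: outcomes coincide → loss $0.
$6283.6: outcomes coincide → loss $0.
$52342.1: outcomes coincide → loss $0.
$58247.9: outcomes coincide → loss $0.
$39190.8: truthful payoff $0, deviation payoff −$6909.5 → loss $6909.5.
Total loss = $1800.8 + $6909.5 = $8710.3.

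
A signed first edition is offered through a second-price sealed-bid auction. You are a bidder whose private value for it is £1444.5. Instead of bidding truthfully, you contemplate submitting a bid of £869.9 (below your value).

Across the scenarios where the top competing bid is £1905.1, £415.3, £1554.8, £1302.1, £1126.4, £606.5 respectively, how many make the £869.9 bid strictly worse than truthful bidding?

2

The deviation hurts exactly when the highest competing bid lies strictly between £869.9 and £1444.5 — underbidding then forfeits a profitable win.
£1905.1: above both → same outcome either way.
£415.3: below both → same outcome either way.
£1554.8: above both → same outcome either way.
£1302.1: inside the interval → strictly worse (loss £142.4).
£1126.4: inside the interval → strictly worse (loss £318.1).
£606.5: below both → same outcome either way.
Count: 2.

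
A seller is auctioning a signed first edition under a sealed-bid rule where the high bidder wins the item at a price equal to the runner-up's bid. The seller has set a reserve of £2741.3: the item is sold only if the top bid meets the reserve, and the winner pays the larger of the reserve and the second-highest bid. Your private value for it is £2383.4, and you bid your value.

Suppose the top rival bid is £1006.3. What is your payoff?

Your bid £2383.4 is the highest bid but falls below the reserve £2741.3, so the item goes unsold. Payoff £0.

£0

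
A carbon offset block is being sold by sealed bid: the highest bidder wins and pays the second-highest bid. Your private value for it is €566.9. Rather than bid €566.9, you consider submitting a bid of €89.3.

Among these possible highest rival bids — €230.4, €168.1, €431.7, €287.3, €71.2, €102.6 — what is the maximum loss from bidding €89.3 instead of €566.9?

€464.3

€230.4: truthful gives €336.5, deviation gives €0 → loss €336.5.
€168.1: truthful gives €398.8, deviation gives €0 → loss €398.8.
€431.7: truthful gives €135.2, deviation gives €0 → loss €135.2.
€287.3: truthful gives €279.6, deviation gives €0 → loss €279.6.
€71.2: same outcome either way → loss €0.
€102.6: truthful gives €464.3, deviation gives €0 → loss €464.3.
Maximum loss: €464.3.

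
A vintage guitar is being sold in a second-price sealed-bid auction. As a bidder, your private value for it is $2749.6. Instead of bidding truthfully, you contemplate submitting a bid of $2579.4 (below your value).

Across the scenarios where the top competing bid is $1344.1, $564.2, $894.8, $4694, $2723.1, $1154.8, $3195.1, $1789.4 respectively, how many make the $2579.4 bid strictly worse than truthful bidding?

1

The deviation hurts exactly when the highest competing bid lies strictly between $2579.4 and $2749.6 — underbidding then forfeits a profitable win.
$1344.1: below both → same outcome either way.
$564.2: below both → same outcome either way.
$894.8: below both → same outcome either way.
$4694: above both → same outcome either way.
$2723.1: inside the interval → strictly worse (loss $26.5).
$1154.8: below both → same outcome either way.
$3195.1: above both → same outcome either way.
$1789.4: below both → same outcome either way.
Count: 1.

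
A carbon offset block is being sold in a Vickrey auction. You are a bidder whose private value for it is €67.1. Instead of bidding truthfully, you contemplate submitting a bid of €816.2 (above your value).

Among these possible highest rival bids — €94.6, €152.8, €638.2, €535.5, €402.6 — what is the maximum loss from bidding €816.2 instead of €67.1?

€94.6: truthful gives €0, deviation gives −€27.5 → loss €27.5.
€152.8: truthful gives €0, deviation gives −€85.7 → loss €85.7.
€638.2: truthful gives €0, deviation gives −€571.1 → loss €571.1.
€535.5: truthful gives €0, deviation gives −€468.4 → loss €468.4.
€402.6: truthful gives €0, deviation gives −€335.5 → loss €335.5.
Maximum loss: €571.1.

€571.1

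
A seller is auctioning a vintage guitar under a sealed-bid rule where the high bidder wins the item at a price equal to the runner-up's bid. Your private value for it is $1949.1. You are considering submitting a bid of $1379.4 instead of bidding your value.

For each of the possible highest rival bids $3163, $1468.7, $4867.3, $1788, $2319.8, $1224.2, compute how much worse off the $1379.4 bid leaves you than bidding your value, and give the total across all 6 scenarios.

The deviation costs you only when the competing bid falls strictly between $1379.4 and $1949.1; elsewhere both bids give the same outcome.
$3163: outcomes coincide → loss $0.
$1468.7: truthful payoff $480.4, deviation payoff $0 → loss $480.4.
$4867.3: outcomes coincide → loss $0.
$1788: truthful payoff $161.1, deviation payoff $0 → loss $161.1.
$2319.8: outcomes coincide → loss $0.
$1224.2: outcomes coincide → loss $0.
Total loss = $480.4 + $161.1 = $641.5.

$641.5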